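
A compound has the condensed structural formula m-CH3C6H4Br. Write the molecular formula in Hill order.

Atom tally by fragment:
  benzene ring core → C:6 H:6
  (− 2 ring H displaced by substituents)
  + CH3 → C:1 H:3
  + Br → Br:1
Element totals:
  C: 7
  H: 7
  Br: 1

C7H7Br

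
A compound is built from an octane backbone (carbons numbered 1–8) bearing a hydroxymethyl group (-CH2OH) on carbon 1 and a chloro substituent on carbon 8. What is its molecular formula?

C9H19ClO

Atom tally by fragment:
  HOCH2CH2 → C:2 H:5 O:1
  CH2 → C:1 H:2
  CH2 → C:1 H:2
  CH2 → C:1 H:2
  CH2 → C:1 H:2
  CH2 → C:1 H:2
  CH2 → C:1 H:2
  CH2Cl → C:1 H:2 Cl:1
Element totals:
  C: 9
  H: 19
  Cl: 1
  O: 1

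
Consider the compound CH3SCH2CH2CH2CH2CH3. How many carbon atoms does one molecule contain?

6

Atom tally by fragment:
  CH3SCH2 → C:2 H:5 S:1
  CH2 → C:1 H:2
  CH2 → C:1 H:2
  CH2 → C:1 H:2
  CH3 → C:1 H:3
Element totals:
  C: 6
  H: 14
  S: 1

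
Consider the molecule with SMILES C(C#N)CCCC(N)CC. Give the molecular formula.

C8H16N2

Atom tally by fragment:
  NCCH2 → C:2 H:2 N:1
  CH2 → C:1 H:2
  CH2 → C:1 H:2
  CH2 → C:1 H:2
  CH(NH2) → C:1 H:3 N:1
  CH2 → C:1 H:2
  CH3 → C:1 H:3
Element totals:
  C: 8
  H: 16
  N: 2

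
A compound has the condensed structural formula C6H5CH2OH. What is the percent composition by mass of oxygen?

Atom tally by fragment:
  benzene ring core → C:6 H:6
  (− 1 ring H displaced by substituents)
  + CH2OH → C:1 H:3 O:1
Element totals:
  C: 7
  H: 8
  O: 1
Molecular formula: C7H8O.
Molar mass = 108.140 g/mol.
Mass from O: 1 × 15.999 = 15.999 g/mol.
%O = 15.999 / 108.140 × 100 = 14.79%.

14.79%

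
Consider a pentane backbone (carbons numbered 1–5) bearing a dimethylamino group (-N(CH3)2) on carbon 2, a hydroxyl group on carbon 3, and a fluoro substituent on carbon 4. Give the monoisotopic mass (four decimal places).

149.1216

Atom tally by fragment:
  CH3 → C:1 H:3
  CH(N(CH3)2) → C:3 H:7 N:1
  CH(OH) → C:1 H:2 O:1
  CH(F) → C:1 H:1 F:1
  CH3 → C:1 H:3
Element totals:
  C: 7
  H: 16
  F: 1
  N: 1
  O: 1
Molecular formula: C7H16FNO.
  M = 7(12.0) + 16(1.007825) + 18.998403 + 14.003074 + 15.994915
    = 84.000000 + 16.125200 + 18.998403 + 14.003074 + 15.994915 = 149.121592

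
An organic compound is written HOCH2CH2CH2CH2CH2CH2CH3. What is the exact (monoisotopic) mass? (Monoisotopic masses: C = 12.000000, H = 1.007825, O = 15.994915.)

Atom tally by fragment:
  HOCH2CH2 → C:2 H:5 O:1
  CH2 → C:1 H:2
  CH2 → C:1 H:2
  CH2 → C:1 H:2
  CH2 → C:1 H:2
  CH3 → C:1 H:3
Element totals:
  C: 7
  H: 16
  O: 1
Molecular formula: C7H16O.
  M = 7(12.0) + 16(1.007825) + 15.994915
    = 84.000000 + 16.125200 + 15.994915 = 116.120115

116.1201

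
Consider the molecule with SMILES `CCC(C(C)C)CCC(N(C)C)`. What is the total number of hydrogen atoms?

Atom tally by fragment:
  CH3 → C:1 H:3
  CH2 → C:1 H:2
  CH(CH(CH3)2) → C:4 H:8
  CH2 → C:1 H:2
  CH2 → C:1 H:2
  CH2N(CH3)2 → C:3 H:8 N:1
Element totals:
  C: 11
  H: 25
  N: 1

25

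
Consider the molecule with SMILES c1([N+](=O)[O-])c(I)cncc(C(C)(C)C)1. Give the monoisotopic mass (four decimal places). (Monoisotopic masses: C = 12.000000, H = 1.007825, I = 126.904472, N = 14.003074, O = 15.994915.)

305.9865

Atom tally by fragment:
  pyridine ring core → C:5 H:5 N:1
  (− 3 ring H displaced by substituents)
  + NO2 → N:1 O:2
  + I → I:1
  + C(CH3)3 → C:4 H:9
Element totals:
  C: 9
  H: 11
  I: 1
  N: 2
  O: 2
Molecular formula: C9H11IN2O2.
  M = 9(12.0) + 11(1.007825) + 126.904472 + 2(14.003074) + 2(15.994915)
    = 108.000000 + 11.086075 + 126.904472 + 28.006148 + 31.989830 = 305.986525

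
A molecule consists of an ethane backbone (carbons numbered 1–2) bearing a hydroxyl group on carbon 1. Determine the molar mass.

Atom tally by fragment:
  HOCH2 → C:1 H:3 O:1
  CH3 → C:1 H:3
Element totals:
  C: 2
  H: 6
  O: 1
Molecular formula: C2H6O.
  M = 2(12.011) + 6(1.008) + 15.999
    = 24.022 + 6.048 + 15.999 = 46.069

46.07 g/mol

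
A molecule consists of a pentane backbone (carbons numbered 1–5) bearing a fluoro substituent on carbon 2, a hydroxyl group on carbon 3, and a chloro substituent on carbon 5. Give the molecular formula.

Atom tally by fragment:
  CH3 → C:1 H:3
  CH(F) → C:1 H:1 F:1
  CH(OH) → C:1 H:2 O:1
  CH2 → C:1 H:2
  CH2Cl → C:1 H:2 Cl:1
Element totals:
  C: 5
  H: 10
  Cl: 1
  F: 1
  O: 1

C5H10ClFO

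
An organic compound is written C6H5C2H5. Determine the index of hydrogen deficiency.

Element totals:
  C: 8
  H: 10
Molecular formula: C8H10.
DoU = (2C + 2 + N − H − X) / 2 = (2·8 + 2 + 0 − 10 − 0) / 2 = 4.

4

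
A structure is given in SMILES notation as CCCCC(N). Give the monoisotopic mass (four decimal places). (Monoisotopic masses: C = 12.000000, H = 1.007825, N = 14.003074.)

87.1048

Atom tally by fragment:
  CH3 → C:1 H:3
  CH2 → C:1 H:2
  CH2 → C:1 H:2
  CH2 → C:1 H:2
  CH2NH2 → C:1 H:4 N:1
Element totals:
  C: 5
  H: 13
  N: 1
Molecular formula: C5H13N.
  M = 5(12.0) + 13(1.007825) + 14.003074
    = 60.000000 + 13.101725 + 14.003074 = 87.104799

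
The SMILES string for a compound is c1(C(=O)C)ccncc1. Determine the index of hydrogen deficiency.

5

Atom tally by fragment:
  pyridine ring core → C:5 H:5 N:1
  (− 1 ring H displaced by substituents)
  + COCH3 → C:2 H:3 O:1
Element totals:
  C: 7
  H: 7
  N: 1
  O: 1
Molecular formula: C7H7NO.
DoU = (2C + 2 + N − H − X) / 2 = (2·7 + 2 + 1 − 7 − 0) / 2 = 5.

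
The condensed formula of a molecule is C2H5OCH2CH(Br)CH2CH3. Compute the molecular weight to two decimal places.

181.07 g/mol

Element totals:
  C: 6
  H: 13
  Br: 1
  O: 1
Molecular formula: C6H13BrO.
  M = 6(12.011) + 13(1.008) + 79.904 + 15.999
    = 72.066 + 13.104 + 79.904 + 15.999 = 181.073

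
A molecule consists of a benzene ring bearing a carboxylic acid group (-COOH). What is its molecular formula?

C7H6O2

Atom tally by fragment:
  benzene ring core → C:6 H:6
  (− 1 ring H displaced by substituents)
  + COOH → C:1 H:1 O:2
Element totals:
  C: 7
  H: 6
  O: 2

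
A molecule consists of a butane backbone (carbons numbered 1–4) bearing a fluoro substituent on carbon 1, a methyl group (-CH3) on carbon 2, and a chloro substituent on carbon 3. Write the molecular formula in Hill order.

C5H10ClF

Atom tally by fragment:
  FCH2 → C:1 H:2 F:1
  CH(CH3) → C:2 H:4
  CH(Cl) → C:1 H:1 Cl:1
  CH3 → C:1 H:3
Element totals:
  C: 5
  H: 10
  Cl: 1
  F: 1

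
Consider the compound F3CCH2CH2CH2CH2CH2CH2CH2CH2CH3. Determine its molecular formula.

Atom tally by fragment:
  F3CCH2 → C:2 H:2 F:3
  CH2 → C:1 H:2
  CH2 → C:1 H:2
  CH2 → C:1 H:2
  CH2 → C:1 H:2
  CH2 → C:1 H:2
  CH2 → C:1 H:2
  CH2 → C:1 H:2
  CH3 → C:1 H:3
Element totals:
  C: 10
  H: 19
  F: 3

C10H19F3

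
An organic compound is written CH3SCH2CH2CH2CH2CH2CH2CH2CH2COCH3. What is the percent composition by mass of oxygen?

7.91%

Element totals:
  C: 11
  H: 22
  O: 1
  S: 1
Molecular formula: C11H22OS.
Molar mass = 202.356 g/mol.
Mass from O: 1 × 15.999 = 15.999 g/mol.
%O = 15.999 / 202.356 × 100 = 7.91%.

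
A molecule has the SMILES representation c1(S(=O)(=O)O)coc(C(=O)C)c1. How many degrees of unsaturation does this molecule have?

Atom tally by fragment:
  furan ring core → C:4 H:4 O:1
  (− 2 ring H displaced by substituents)
  + SO3H → S:1 O:3 H:1
  + COCH3 → C:2 H:3 O:1
Element totals:
  C: 6
  H: 6
  O: 5
  S: 1
Molecular formula: C6H6O5S.
DoU = (2C + 2 + N − H − X) / 2 = (2·6 + 2 + 0 − 6 − 0) / 2 = 4.

4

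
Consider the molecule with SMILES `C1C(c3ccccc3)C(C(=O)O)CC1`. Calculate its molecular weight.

Atom tally by fragment:
  cyclopentane ring core → C:5 H:10
  (− 2 ring H displaced by substituents)
  + C6H5 → C:6 H:5
  + COOH → C:1 H:1 O:2
Element totals:
  C: 12
  H: 14
  O: 2
Molecular formula: C12H14O2.
  M = 12(12.011) + 14(1.008) + 2(15.999)
    = 144.132 + 14.112 + 31.998 = 190.242

190.24 g/mol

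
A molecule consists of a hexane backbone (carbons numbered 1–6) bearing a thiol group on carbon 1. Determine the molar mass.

Atom tally by fragment:
  HSCH2 → C:1 H:3 S:1
  CH2 → C:1 H:2
  CH2 → C:1 H:2
  CH2 → C:1 H:2
  CH2 → C:1 H:2
  CH3 → C:1 H:3
Element totals:
  C: 6
  H: 14
  S: 1
Molecular formula: C6H14S.
  M = 6(12.011) + 14(1.008) + 32.06
    = 72.066 + 14.112 + 32.060 = 118.238

118.24 g/mol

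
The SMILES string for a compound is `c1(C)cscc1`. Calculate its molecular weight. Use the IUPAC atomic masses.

98.16 g/mol

Atom tally by fragment:
  thiophene ring core → C:4 H:4 S:1
  (− 1 ring H displaced by substituents)
  + CH3 → C:1 H:3
Element totals:
  C: 5
  H: 6
  S: 1
Molecular formula: C5H6S.
  M = 5(12.011) + 6(1.008) + 32.06
    = 60.055 + 6.048 + 32.060 = 98.163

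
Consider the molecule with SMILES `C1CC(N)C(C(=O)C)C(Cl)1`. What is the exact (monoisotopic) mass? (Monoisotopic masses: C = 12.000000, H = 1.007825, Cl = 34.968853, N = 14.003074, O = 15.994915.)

161.0607

Atom tally by fragment:
  cyclopentane ring core → C:5 H:10
  (− 3 ring H displaced by substituents)
  + NH2 → N:1 H:2
  + COCH3 → C:2 H:3 O:1
  + Cl → Cl:1
Element totals:
  C: 7
  H: 12
  Cl: 1
  N: 1
  O: 1
Molecular formula: C7H12ClNO.
  M = 7(12.0) + 12(1.007825) + 34.968853 + 14.003074 + 15.994915
    = 84.000000 + 12.093900 + 34.968853 + 14.003074 + 15.994915 = 161.060742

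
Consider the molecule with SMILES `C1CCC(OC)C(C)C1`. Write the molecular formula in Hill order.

C8H16O

Atom tally by fragment:
  cyclohexane ring core → C:6 H:12
  (− 2 ring H displaced by substituents)
  + OCH3 → C:1 H:3 O:1
  + CH3 → C:1 H:3
Element totals:
  C: 8
  H: 16
  O: 1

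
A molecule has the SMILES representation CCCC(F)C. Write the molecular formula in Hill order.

C5H11F

Atom tally by fragment:
  CH3 → C:1 H:3
  CH2 → C:1 H:2
  CH2 → C:1 H:2
  CH(F) → C:1 H:1 F:1
  CH3 → C:1 H:3
Element totals:
  C: 5
  H: 11
  F: 1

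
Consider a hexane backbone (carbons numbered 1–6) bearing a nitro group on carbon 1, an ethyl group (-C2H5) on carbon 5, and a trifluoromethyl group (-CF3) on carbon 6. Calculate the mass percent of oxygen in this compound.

Atom tally by fragment:
  O2NCH2 → C:1 H:2 N:1 O:2
  CH2 → C:1 H:2
  CH2 → C:1 H:2
  CH2 → C:1 H:2
  CH(C2H5) → C:3 H:6
  CH2CF3 → C:2 H:2 F:3
Element totals:
  C: 9
  H: 16
  F: 3
  N: 1
  O: 2
Molecular formula: C9H16F3NO2.
Molar mass = 227.226 g/mol.
Mass from O: 2 × 15.999 = 31.998 g/mol.
%O = 31.998 / 227.226 × 100 = 14.08%.

14.08%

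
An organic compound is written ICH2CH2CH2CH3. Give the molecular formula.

C4H9I

Element totals:
  C: 4
  H: 9
  I: 1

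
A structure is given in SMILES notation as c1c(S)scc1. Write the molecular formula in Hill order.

C4H4S2

Atom tally by fragment:
  thiophene ring core → C:4 H:4 S:1
  (− 1 ring H displaced by substituents)
  + SH → S:1 H:1
Element totals:
  C: 4
  H: 4
  S: 2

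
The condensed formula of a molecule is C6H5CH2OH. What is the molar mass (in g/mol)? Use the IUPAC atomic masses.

108.14 g/mol

Atom tally by fragment:
  benzene ring core → C:6 H:6
  (− 1 ring H displaced by substituents)
  + CH2OH → C:1 H:3 O:1
Element totals:
  C: 7
  H: 8
  O: 1
Molecular formula: C7H8O.
  M = 7(12.011) + 8(1.008) + 15.999
    = 84.077 + 8.064 + 15.999 = 108.140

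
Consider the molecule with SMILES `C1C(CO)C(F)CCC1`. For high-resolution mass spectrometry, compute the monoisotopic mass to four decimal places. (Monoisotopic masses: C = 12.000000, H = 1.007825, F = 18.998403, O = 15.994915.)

Atom tally by fragment:
  cyclohexane ring core → C:6 H:12
  (− 2 ring H displaced by substituents)
  + CH2OH → C:1 H:3 O:1
  + F → F:1
Element totals:
  C: 7
  H: 13
  F: 1
  O: 1
Molecular formula: C7H13FO.
  M = 7(12.0) + 13(1.007825) + 18.998403 + 15.994915
    = 84.000000 + 13.101725 + 18.998403 + 15.994915 = 132.095043

132.0950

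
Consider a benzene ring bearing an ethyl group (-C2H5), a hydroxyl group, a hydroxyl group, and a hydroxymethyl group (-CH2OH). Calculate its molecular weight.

Atom tally by fragment:
  benzene ring core → C:6 H:6
  (− 4 ring H displaced by substituents)
  + C2H5 → C:2 H:5
  + OH → O:1 H:1
  + OH → O:1 H:1
  + CH2OH → C:1 H:3 O:1
Element totals:
  C: 9
  H: 12
  O: 3
Molecular formula: C9H12O3.
  M = 9(12.011) + 12(1.008) + 3(15.999)
    = 108.099 + 12.096 + 47.997 = 168.192

168.19 g/mol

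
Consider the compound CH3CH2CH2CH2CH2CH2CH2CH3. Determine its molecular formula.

Element totals:
  C: 8
  H: 18

C8H18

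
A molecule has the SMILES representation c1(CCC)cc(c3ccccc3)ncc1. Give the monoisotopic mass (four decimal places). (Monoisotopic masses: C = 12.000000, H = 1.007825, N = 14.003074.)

197.1204

Atom tally by fragment:
  pyridine ring core → C:5 H:5 N:1
  (− 2 ring H displaced by substituents)
  + CH2CH2CH3 → C:3 H:7
  + C6H5 → C:6 H:5
Element totals:
  C: 14
  H: 15
  N: 1
Molecular formula: C14H15N.
  M = 14(12.0) + 15(1.007825) + 14.003074
    = 168.000000 + 15.117375 + 14.003074 = 197.120449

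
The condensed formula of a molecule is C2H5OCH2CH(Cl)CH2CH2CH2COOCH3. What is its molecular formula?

Atom tally by fragment:
  C2H5OCH2 → C:3 H:7 O:1
  CH(Cl) → C:1 H:1 Cl:1
  CH2 → C:1 H:2
  CH2 → C:1 H:2
  CH2COOCH3 → C:3 H:5 O:2
Element totals:
  C: 9
  H: 17
  Cl: 1
  O: 3

C9H17ClO3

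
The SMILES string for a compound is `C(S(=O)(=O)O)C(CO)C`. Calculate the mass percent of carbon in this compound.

31.16%

Atom tally by fragment:
  HO3SCH2 → C:1 H:3 S:1 O:3
  CH(CH2OH) → C:2 H:4 O:1
  CH3 → C:1 H:3
Element totals:
  C: 4
  H: 10
  O: 4
  S: 1
Molecular formula: C4H10O4S.
Molar mass = 154.180 g/mol.
Mass from C: 4 × 12.011 = 48.044 g/mol.
%C = 48.044 / 154.180 × 100 = 31.16%.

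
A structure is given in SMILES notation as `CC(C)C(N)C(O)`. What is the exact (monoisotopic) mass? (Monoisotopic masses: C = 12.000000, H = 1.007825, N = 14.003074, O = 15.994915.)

103.0997

Atom tally by fragment:
  CH3 → C:1 H:3
  CH(CH3) → C:2 H:4
  CH(NH2) → C:1 H:3 N:1
  CH2OH → C:1 H:3 O:1
Element totals:
  C: 5
  H: 13
  N: 1
  O: 1
Molecular formula: C5H13NO.
  M = 5(12.0) + 13(1.007825) + 14.003074 + 15.994915
    = 60.000000 + 13.101725 + 14.003074 + 15.994915 = 103.099714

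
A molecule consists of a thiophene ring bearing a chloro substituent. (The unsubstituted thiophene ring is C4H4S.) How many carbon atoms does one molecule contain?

4

Atom tally by fragment:
  thiophene ring core → C:4 H:4 S:1
  (− 1 ring H displaced by substituents)
  + Cl → Cl:1
Element totals:
  C: 4
  H: 3
  Cl: 1
  S: 1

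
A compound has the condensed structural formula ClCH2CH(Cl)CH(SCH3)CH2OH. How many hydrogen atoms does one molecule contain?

Atom tally by fragment:
  ClCH2 → C:1 H:2 Cl:1
  CH(Cl) → C:1 H:1 Cl:1
  CH(SCH3) → C:2 H:4 S:1
  CH2OH → C:1 H:3 O:1
Element totals:
  C: 5
  H: 10
  Cl: 2
  O: 1
  S: 1

10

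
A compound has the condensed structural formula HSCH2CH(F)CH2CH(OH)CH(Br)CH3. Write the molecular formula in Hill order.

C6H12BrFOS

Atom tally by fragment:
  HSCH2 → C:1 H:3 S:1
  CH(F) → C:1 H:1 F:1
  CH2 → C:1 H:2
  CH(OH) → C:1 H:2 O:1
  CH(Br) → C:1 H:1 Br:1
  CH3 → C:1 H:3
Element totals:
  C: 6
  H: 12
  Br: 1
  F: 1
  O: 1
  S: 1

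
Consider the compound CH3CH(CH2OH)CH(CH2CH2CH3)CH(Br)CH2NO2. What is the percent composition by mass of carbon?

Atom tally by fragment:
  CH3 → C:1 H:3
  CH(CH2OH) → C:2 H:4 O:1
  CH(CH2CH2CH3) → C:4 H:8
  CH(Br) → C:1 H:1 Br:1
  CH2NO2 → C:1 H:2 N:1 O:2
Element totals:
  C: 9
  H: 18
  Br: 1
  N: 1
  O: 3
Molecular formula: C9H18BrNO3.
Molar mass = 268.151 g/mol.
Mass from C: 9 × 12.011 = 108.099 g/mol.
%C = 108.099 / 268.151 × 100 = 40.31%.

40.31%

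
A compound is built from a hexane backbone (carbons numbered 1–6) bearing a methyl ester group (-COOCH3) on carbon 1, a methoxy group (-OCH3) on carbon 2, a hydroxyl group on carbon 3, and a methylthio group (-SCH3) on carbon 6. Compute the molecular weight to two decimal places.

236.33 g/mol

Atom tally by fragment:
  CH3OOCCH2 → C:3 H:5 O:2
  CH(OCH3) → C:2 H:4 O:1
  CH(OH) → C:1 H:2 O:1
  CH2 → C:1 H:2
  CH2 → C:1 H:2
  CH2SCH3 → C:2 H:5 S:1
Element totals:
  C: 10
  H: 20
  O: 4
  S: 1
Molecular formula: C10H20O4S.
  M = 10(12.011) + 20(1.008) + 4(15.999) + 32.06
    = 120.110 + 20.160 + 63.996 + 32.060 = 236.326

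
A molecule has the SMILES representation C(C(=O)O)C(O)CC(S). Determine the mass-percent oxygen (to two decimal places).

Atom tally by fragment:
  HOOCCH2 → C:2 H:3 O:2
  CH(OH) → C:1 H:2 O:1
  CH2 → C:1 H:2
  CH2SH → C:1 H:3 S:1
Element totals:
  C: 5
  H: 10
  O: 3
  S: 1
Molecular formula: C5H10O3S.
Molar mass = 150.192 g/mol.
Mass from O: 3 × 15.999 = 47.997 g/mol.
%O = 47.997 / 150.192 × 100 = 31.96%.

31.96%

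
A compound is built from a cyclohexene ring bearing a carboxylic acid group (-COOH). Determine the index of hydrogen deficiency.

Atom tally by fragment:
  cyclohexene ring core → C:6 H:10
  (− 1 ring H displaced by substituents)
  + COOH → C:1 H:1 O:2
Element totals:
  C: 7
  H: 10
  O: 2
Molecular formula: C7H10O2.
DoU = (2C + 2 + N − H − X) / 2 = (2·7 + 2 + 0 − 10 − 0) / 2 = 3.

3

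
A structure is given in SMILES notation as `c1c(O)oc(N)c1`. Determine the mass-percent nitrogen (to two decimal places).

Atom tally by fragment:
  furan ring core → C:4 H:4 O:1
  (− 2 ring H displaced by substituents)
  + OH → O:1 H:1
  + NH2 → N:1 H:2
Element totals:
  C: 4
  H: 5
  N: 1
  O: 2
Molecular formula: C4H5NO2.
Molar mass = 99.089 g/mol.
Mass from N: 1 × 14.007 = 14.007 g/mol.
%N = 14.007 / 99.089 × 100 = 14.14%.

14.14%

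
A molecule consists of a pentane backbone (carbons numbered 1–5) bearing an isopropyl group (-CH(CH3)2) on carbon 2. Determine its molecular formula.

C8H18

Atom tally by fragment:
  CH3 → C:1 H:3
  CH(CH(CH3)2) → C:4 H:8
  CH2 → C:1 H:2
  CH2 → C:1 H:2
  CH3 → C:1 H:3
Element totals:
  C: 8
  H: 18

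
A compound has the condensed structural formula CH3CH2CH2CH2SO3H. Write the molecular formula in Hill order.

C4H10O3S

Atom tally by fragment:
  CH3 → C:1 H:3
  CH2 → C:1 H:2
  CH2 → C:1 H:2
  CH2SO3H → C:1 H:3 S:1 O:3
Element totals:
  C: 4
  H: 10
  O: 3
  S: 1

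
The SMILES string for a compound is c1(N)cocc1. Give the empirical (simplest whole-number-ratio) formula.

Atom tally by fragment:
  furan ring core → C:4 H:4 O:1
  (− 1 ring H displaced by substituents)
  + NH2 → N:1 H:2
Element totals:
  C: 4
  H: 5
  N: 1
  O: 1
Molecular formula: C4H5NO.
gcd of subscripts (4, 5, 1, 1) = 1, so the empirical formula equals the molecular formula.

C4H5NO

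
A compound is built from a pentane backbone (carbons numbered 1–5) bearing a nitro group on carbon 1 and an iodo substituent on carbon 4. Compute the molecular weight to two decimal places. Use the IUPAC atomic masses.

Atom tally by fragment:
  O2NCH2 → C:1 H:2 N:1 O:2
  CH2 → C:1 H:2
  CH2 → C:1 H:2
  CH(I) → C:1 H:1 I:1
  CH3 → C:1 H:3
Element totals:
  C: 5
  H: 10
  I: 1
  N: 1
  O: 2
Molecular formula: C5H10INO2.
  M = 5(12.011) + 10(1.008) + 126.904 + 14.007 + 2(15.999)
    = 60.055 + 10.080 + 126.904 + 14.007 + 31.998 = 243.044

243.04 g/mol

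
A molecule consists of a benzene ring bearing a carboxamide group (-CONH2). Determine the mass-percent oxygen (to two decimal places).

Atom tally by fragment:
  benzene ring core → C:6 H:6
  (− 1 ring H displaced by substituents)
  + CONH2 → C:1 H:2 O:1 N:1
Element totals:
  C: 7
  H: 7
  N: 1
  O: 1
Molecular formula: C7H7NO.
Molar mass = 121.139 g/mol.
Mass from O: 1 × 15.999 = 15.999 g/mol.
%O = 15.999 / 121.139 × 100 = 13.21%.

13.21%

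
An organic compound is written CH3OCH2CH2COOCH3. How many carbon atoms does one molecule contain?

5

Element totals:
  C: 5
  H: 10
  O: 3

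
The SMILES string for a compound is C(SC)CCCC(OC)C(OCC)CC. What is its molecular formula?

Atom tally by fragment:
  CH3SCH2 → C:2 H:5 S:1
  CH2 → C:1 H:2
  CH2 → C:1 H:2
  CH2 → C:1 H:2
  CH(OCH3) → C:2 H:4 O:1
  CH(OC2H5) → C:3 H:6 O:1
  CH2 → C:1 H:2
  CH3 → C:1 H:3
Element totals:
  C: 12
  H: 26
  O: 2
  S: 1

C12H26O2S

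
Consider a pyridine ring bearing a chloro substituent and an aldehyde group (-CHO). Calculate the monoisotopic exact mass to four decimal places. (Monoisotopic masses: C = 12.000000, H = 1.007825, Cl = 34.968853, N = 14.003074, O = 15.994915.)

Atom tally by fragment:
  pyridine ring core → C:5 H:5 N:1
  (− 2 ring H displaced by substituents)
  + Cl → Cl:1
  + CHO → C:1 H:1 O:1
Element totals:
  C: 6
  H: 4
  Cl: 1
  N: 1
  O: 1
Molecular formula: C6H4ClNO.
  M = 6(12.0) + 4(1.007825) + 34.968853 + 14.003074 + 15.994915
    = 72.000000 + 4.031300 + 34.968853 + 14.003074 + 15.994915 = 140.998142

140.9981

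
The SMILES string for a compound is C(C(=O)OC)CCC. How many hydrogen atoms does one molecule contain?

12

Atom tally by fragment:
  CH3OOCCH2 → C:3 H:5 O:2
  CH2 → C:1 H:2
  CH2 → C:1 H:2
  CH3 → C:1 H:3
Element totals:
  C: 6
  H: 12
  O: 2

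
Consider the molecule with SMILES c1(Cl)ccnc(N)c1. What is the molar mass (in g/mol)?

128.56 g/mol

Atom tally by fragment:
  pyridine ring core → C:5 H:5 N:1
  (− 2 ring H displaced by substituents)
  + Cl → Cl:1
  + NH2 → N:1 H:2
Element totals:
  C: 5
  H: 5
  Cl: 1
  N: 2
Molecular formula: C5H5ClN2.
  M = 5(12.011) + 5(1.008) + 35.45 + 2(14.007)
    = 60.055 + 5.040 + 35.450 + 28.014 = 128.559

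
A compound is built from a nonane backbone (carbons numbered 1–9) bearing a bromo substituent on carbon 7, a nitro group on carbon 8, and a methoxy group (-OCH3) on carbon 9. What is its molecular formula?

Atom tally by fragment:
  CH3 → C:1 H:3
  CH2 → C:1 H:2
  CH2 → C:1 H:2
  CH2 → C:1 H:2
  CH2 → C:1 H:2
  CH2 → C:1 H:2
  CH(Br) → C:1 H:1 Br:1
  CH(NO2) → C:1 H:1 N:1 O:2
  CH2OCH3 → C:2 H:5 O:1
Element totals:
  C: 10
  H: 20
  Br: 1
  N: 1
  O: 3

C10H20BrNO3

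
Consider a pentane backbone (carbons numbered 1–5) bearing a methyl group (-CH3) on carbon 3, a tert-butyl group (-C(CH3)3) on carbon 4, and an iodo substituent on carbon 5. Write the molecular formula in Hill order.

C10H21I

Atom tally by fragment:
  CH3 → C:1 H:3
  CH2 → C:1 H:2
  CH(CH3) → C:2 H:4
  CH(C(CH3)3) → C:5 H:10
  CH2I → C:1 H:2 I:1
Element totals:
  C: 10
  H: 21
  I: 1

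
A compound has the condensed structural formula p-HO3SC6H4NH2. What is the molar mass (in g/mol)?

Atom tally by fragment:
  benzene ring core → C:6 H:6
  (− 2 ring H displaced by substituents)
  + SO3H → S:1 O:3 H:1
  + NH2 → N:1 H:2
Element totals:
  C: 6
  H: 7
  N: 1
  O: 3
  S: 1
Molecular formula: C6H7NO3S.
  M = 6(12.011) + 7(1.008) + 14.007 + 3(15.999) + 32.06
    = 72.066 + 7.056 + 14.007 + 47.997 + 32.060 = 173.186

173.19 g/mol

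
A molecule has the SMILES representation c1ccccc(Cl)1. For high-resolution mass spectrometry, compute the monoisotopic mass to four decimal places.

Atom tally by fragment:
  benzene ring core → C:6 H:6
  (− 1 ring H displaced by substituents)
  + Cl → Cl:1
Element totals:
  C: 6
  H: 5
  Cl: 1
Molecular formula: C6H5Cl.
  M = 6(12.0) + 5(1.007825) + 34.968853
    = 72.000000 + 5.039125 + 34.968853 = 112.007978

112.0080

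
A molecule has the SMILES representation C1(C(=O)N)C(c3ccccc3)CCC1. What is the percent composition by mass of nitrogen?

7.40%

Atom tally by fragment:
  cyclopentane ring core → C:5 H:10
  (− 2 ring H displaced by substituents)
  + CONH2 → C:1 H:2 O:1 N:1
  + C6H5 → C:6 H:5
Element totals:
  C: 12
  H: 15
  N: 1
  O: 1
Molecular formula: C12H15NO.
Molar mass = 189.258 g/mol.
Mass from N: 1 × 14.007 = 14.007 g/mol.
%N = 14.007 / 189.258 × 100 = 7.40%.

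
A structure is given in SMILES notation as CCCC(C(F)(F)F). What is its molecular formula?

Atom tally by fragment:
  CH3 → C:1 H:3
  CH2 → C:1 H:2
  CH2 → C:1 H:2
  CH2CF3 → C:2 H:2 F:3
Element totals:
  C: 5
  H: 9
  F: 3

C5H9F3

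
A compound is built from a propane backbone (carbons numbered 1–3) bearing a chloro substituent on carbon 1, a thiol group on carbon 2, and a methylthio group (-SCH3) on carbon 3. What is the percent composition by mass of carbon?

Atom tally by fragment:
  ClCH2 → C:1 H:2 Cl:1
  CH(SH) → C:1 H:2 S:1
  CH2SCH3 → C:2 H:5 S:1
Element totals:
  C: 4
  H: 9
  Cl: 1
  S: 2
Molecular formula: C4H9ClS2.
Molar mass = 156.686 g/mol.
Mass from C: 4 × 12.011 = 48.044 g/mol.
%C = 48.044 / 156.686 × 100 = 30.66%.

30.66%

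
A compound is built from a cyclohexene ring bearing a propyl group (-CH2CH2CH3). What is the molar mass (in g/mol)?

124.23 g/mol

Atom tally by fragment:
  cyclohexene ring core → C:6 H:10
  (− 1 ring H displaced by substituents)
  + CH2CH2CH3 → C:3 H:7
Element totals:
  C: 9
  H: 16
Molecular formula: C9H16.
  M = 9(12.011) + 16(1.008)
    = 108.099 + 16.128 = 124.227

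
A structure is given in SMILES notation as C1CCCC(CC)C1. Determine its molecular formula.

Atom tally by fragment:
  cyclohexane ring core → C:6 H:12
  (− 1 ring H displaced by substituents)
  + C2H5 → C:2 H:5
Element totals:
  C: 8
  H: 16

C8H16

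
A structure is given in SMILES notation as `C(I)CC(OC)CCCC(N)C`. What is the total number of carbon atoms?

Atom tally by fragment:
  ICH2 → C:1 H:2 I:1
  CH2 → C:1 H:2
  CH(OCH3) → C:2 H:4 O:1
  CH2 → C:1 H:2
  CH2 → C:1 H:2
  CH2 → C:1 H:2
  CH(NH2) → C:1 H:3 N:1
  CH3 → C:1 H:3
Element totals:
  C: 9
  H: 20
  I: 1
  N: 1
  O: 1

9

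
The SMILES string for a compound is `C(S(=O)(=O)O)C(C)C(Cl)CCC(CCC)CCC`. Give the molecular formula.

C13H27ClO3S

Atom tally by fragment:
  HO3SCH2 → C:1 H:3 S:1 O:3
  CH(CH3) → C:2 H:4
  CH(Cl) → C:1 H:1 Cl:1
  CH2 → C:1 H:2
  CH2 → C:1 H:2
  CH(CH2CH2CH3) → C:4 H:8
  CH2 → C:1 H:2
  CH2 → C:1 H:2
  CH3 → C:1 H:3
Element totals:
  C: 13
  H: 27
  Cl: 1
  O: 3
  S: 1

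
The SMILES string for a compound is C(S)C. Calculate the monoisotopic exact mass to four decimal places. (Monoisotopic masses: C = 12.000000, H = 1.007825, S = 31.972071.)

62.0190

Atom tally by fragment:
  HSCH2 → C:1 H:3 S:1
  CH3 → C:1 H:3
Element totals:
  C: 2
  H: 6
  S: 1
Molecular formula: C2H6S.
  M = 2(12.0) + 6(1.007825) + 31.972071
    = 24.000000 + 6.046950 + 31.972071 = 62.019021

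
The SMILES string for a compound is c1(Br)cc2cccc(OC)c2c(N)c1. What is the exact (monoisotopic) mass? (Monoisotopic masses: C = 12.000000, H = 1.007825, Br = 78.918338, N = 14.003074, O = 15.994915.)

Atom tally by fragment:
  naphthalene ring system core → C:10 H:8
  (− 3 ring H displaced by substituents)
  + Br → Br:1
  + OCH3 → C:1 H:3 O:1
  + NH2 → N:1 H:2
Element totals:
  C: 11
  H: 10
  Br: 1
  N: 1
  O: 1
Molecular formula: C11H10BrNO.
  M = 11(12.0) + 10(1.007825) + 78.918338 + 14.003074 + 15.994915
    = 132.000000 + 10.078250 + 78.918338 + 14.003074 + 15.994915 = 250.994577

250.9946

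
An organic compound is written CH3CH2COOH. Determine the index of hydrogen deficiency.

1

Atom tally by fragment:
  CH3 → C:1 H:3
  CH2COOH → C:2 H:3 O:2
Element totals:
  C: 3
  H: 6
  O: 2
Molecular formula: C3H6O2.
DoU = (2C + 2 + N − H − X) / 2 = (2·3 + 2 + 0 − 6 − 0) / 2 = 1.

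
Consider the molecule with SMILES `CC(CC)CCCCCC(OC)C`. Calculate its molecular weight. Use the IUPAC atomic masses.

186.34 g/mol

Atom tally by fragment:
  CH3 → C:1 H:3
  CH(C2H5) → C:3 H:6
  CH2 → C:1 H:2
  CH2 → C:1 H:2
  CH2 → C:1 H:2
  CH2 → C:1 H:2
  CH2 → C:1 H:2
  CH(OCH3) → C:2 H:4 O:1
  CH3 → C:1 H:3
Element totals:
  C: 12
  H: 26
  O: 1
Molecular formula: C12H26O.
  M = 12(12.011) + 26(1.008) + 15.999
    = 144.132 + 26.208 + 15.999 = 186.339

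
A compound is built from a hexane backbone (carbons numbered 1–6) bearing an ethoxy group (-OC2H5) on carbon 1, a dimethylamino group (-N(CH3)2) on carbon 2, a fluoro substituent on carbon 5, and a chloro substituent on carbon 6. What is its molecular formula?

Atom tally by fragment:
  C2H5OCH2 → C:3 H:7 O:1
  CH(N(CH3)2) → C:3 H:7 N:1
  CH2 → C:1 H:2
  CH2 → C:1 H:2
  CH(F) → C:1 H:1 F:1
  CH2Cl → C:1 H:2 Cl:1
Element totals:
  C: 10
  H: 21
  Cl: 1
  F: 1
  N: 1
  O: 1

C10H21ClFNO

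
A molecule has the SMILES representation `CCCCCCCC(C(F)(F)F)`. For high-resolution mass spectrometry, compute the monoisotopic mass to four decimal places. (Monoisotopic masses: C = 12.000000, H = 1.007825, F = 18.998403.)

182.1282

Atom tally by fragment:
  CH3 → C:1 H:3
  CH2 → C:1 H:2
  CH2 → C:1 H:2
  CH2 → C:1 H:2
  CH2 → C:1 H:2
  CH2 → C:1 H:2
  CH2 → C:1 H:2
  CH2CF3 → C:2 H:2 F:3
Element totals:
  C: 9
  H: 17
  F: 3
Molecular formula: C9H17F3.
  M = 9(12.0) + 17(1.007825) + 3(18.998403)
    = 108.000000 + 17.133025 + 56.995209 = 182.128234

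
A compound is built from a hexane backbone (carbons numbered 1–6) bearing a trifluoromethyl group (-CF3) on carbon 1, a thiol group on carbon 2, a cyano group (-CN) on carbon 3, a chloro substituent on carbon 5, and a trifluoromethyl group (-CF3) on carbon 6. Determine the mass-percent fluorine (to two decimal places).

Atom tally by fragment:
  F3CCH2 → C:2 H:2 F:3
  CH(SH) → C:1 H:2 S:1
  CH(CN) → C:2 H:1 N:1
  CH2 → C:1 H:2
  CH(Cl) → C:1 H:1 Cl:1
  CH2CF3 → C:2 H:2 F:3
Element totals:
  C: 9
  H: 10
  Cl: 1
  F: 6
  N: 1
  S: 1
Molecular formula: C9H10ClF6NS.
Molar mass = 313.684 g/mol.
Mass from F: 6 × 18.998 = 113.988 g/mol.
%F = 113.988 / 313.684 × 100 = 36.34%.

36.34%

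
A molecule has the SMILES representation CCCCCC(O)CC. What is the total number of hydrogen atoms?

Atom tally by fragment:
  CH3 → C:1 H:3
  CH2 → C:1 H:2
  CH2 → C:1 H:2
  CH2 → C:1 H:2
  CH2 → C:1 H:2
  CH(OH) → C:1 H:2 O:1
  CH2 → C:1 H:2
  CH3 → C:1 H:3
Element totals:
  C: 8
  H: 18
  O: 1

18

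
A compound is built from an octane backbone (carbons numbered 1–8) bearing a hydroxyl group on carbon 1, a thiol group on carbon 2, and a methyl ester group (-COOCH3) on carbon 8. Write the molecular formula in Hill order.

Atom tally by fragment:
  HOCH2 → C:1 H:3 O:1
  CH(SH) → C:1 H:2 S:1
  CH2 → C:1 H:2
  CH2 → C:1 H:2
  CH2 → C:1 H:2
  CH2 → C:1 H:2
  CH2 → C:1 H:2
  CH2COOCH3 → C:3 H:5 O:2
Element totals:
  C: 10
  H: 20
  O: 3
  S: 1

C10H20O3S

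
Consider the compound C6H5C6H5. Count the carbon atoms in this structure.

12

Atom tally by fragment:
  benzene ring core → C:6 H:6
  (− 1 ring H displaced by substituents)
  + C6H5 → C:6 H:5
Element totals:
  C: 12
  H: 10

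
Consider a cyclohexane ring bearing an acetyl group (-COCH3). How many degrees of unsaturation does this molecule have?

2

Atom tally by fragment:
  cyclohexane ring core → C:6 H:12
  (− 1 ring H displaced by substituents)
  + COCH3 → C:2 H:3 O:1
Element totals:
  C: 8
  H: 14
  O: 1
Molecular formula: C8H14O.
DoU = (2C + 2 + N − H − X) / 2 = (2·8 + 2 + 0 − 14 − 0) / 2 = 2.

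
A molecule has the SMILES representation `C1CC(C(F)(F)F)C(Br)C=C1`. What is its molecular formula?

Atom tally by fragment:
  cyclohexene ring core → C:6 H:10
  (− 2 ring H displaced by substituents)
  + CF3 → C:1 F:3
  + Br → Br:1
Element totals:
  C: 7
  H: 8
  Br: 1
  F: 3

C7H8BrF3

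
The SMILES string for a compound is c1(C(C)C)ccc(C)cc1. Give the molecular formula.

C10H14

Atom tally by fragment:
  benzene ring core → C:6 H:6
  (− 2 ring H displaced by substituents)
  + CH(CH3)2 → C:3 H:7
  + CH3 → C:1 H:3
Element totals:
  C: 10
  H: 14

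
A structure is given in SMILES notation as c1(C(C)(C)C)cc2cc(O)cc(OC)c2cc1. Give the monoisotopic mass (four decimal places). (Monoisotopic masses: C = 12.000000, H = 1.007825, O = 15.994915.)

Atom tally by fragment:
  naphthalene ring system core → C:10 H:8
  (− 3 ring H displaced by substituents)
  + C(CH3)3 → C:4 H:9
  + OH → O:1 H:1
  + OCH3 → C:1 H:3 O:1
Element totals:
  C: 15
  H: 18
  O: 2
Molecular formula: C15H18O2.
  M = 15(12.0) + 18(1.007825) + 2(15.994915)
    = 180.000000 + 18.140850 + 31.989830 = 230.130680

230.1307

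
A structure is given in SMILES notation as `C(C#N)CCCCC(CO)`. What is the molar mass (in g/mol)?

Atom tally by fragment:
  NCCH2 → C:2 H:2 N:1
  CH2 → C:1 H:2
  CH2 → C:1 H:2
  CH2 → C:1 H:2
  CH2 → C:1 H:2
  CH2CH2OH → C:2 H:5 O:1
Element totals:
  C: 8
  H: 15
  N: 1
  O: 1
Molecular formula: C8H15NO.
  M = 8(12.011) + 15(1.008) + 14.007 + 15.999
    = 96.088 + 15.120 + 14.007 + 15.999 = 141.214

141.21 g/mol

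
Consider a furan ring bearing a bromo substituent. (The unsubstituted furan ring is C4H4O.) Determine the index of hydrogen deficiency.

Atom tally by fragment:
  furan ring core → C:4 H:4 O:1
  (− 1 ring H displaced by substituents)
  + Br → Br:1
Element totals:
  C: 4
  H: 3
  Br: 1
  O: 1
Molecular formula: C4H3BrO.
DoU = (2C + 2 + N − H − X) / 2 = (2·4 + 2 + 0 − 3 − 1) / 2 = 3.

3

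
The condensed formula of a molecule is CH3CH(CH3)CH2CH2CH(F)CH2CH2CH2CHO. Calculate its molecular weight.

Element totals:
  C: 10
  H: 19
  F: 1
  O: 1
Molecular formula: C10H19FO.
  M = 10(12.011) + 19(1.008) + 18.998 + 15.999
    = 120.110 + 19.152 + 18.998 + 15.999 = 174.259

174.26 g/mol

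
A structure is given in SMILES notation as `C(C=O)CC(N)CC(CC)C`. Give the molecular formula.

C9H19NO

Atom tally by fragment:
  OHCCH2 → C:2 H:3 O:1
  CH2 → C:1 H:2
  CH(NH2) → C:1 H:3 N:1
  CH2 → C:1 H:2
  CH(C2H5) → C:3 H:6
  CH3 → C:1 H:3
Element totals:
  C: 9
  H: 19
  N: 1
  O: 1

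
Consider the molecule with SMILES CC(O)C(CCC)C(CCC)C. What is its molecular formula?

Atom tally by fragment:
  CH3 → C:1 H:3
  CH(OH) → C:1 H:2 O:1
  CH(CH2CH2CH3) → C:4 H:8
  CH(CH2CH2CH3) → C:4 H:8
  CH3 → C:1 H:3
Element totals:
  C: 11
  H: 24
  O: 1

C11H24O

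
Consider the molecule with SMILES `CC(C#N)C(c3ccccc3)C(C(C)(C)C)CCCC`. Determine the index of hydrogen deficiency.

Atom tally by fragment:
  CH3 → C:1 H:3
  CH(CN) → C:2 H:1 N:1
  CH(C6H5) → C:7 H:6
  CH(C(CH3)3) → C:5 H:10
  CH2 → C:1 H:2
  CH2 → C:1 H:2
  CH2 → C:1 H:2
  CH3 → C:1 H:3
Element totals:
  C: 19
  H: 29
  N: 1
Molecular formula: C19H29N.
DoU = (2C + 2 + N − H − X) / 2 = (2·19 + 2 + 1 − 29 − 0) / 2 = 6.

6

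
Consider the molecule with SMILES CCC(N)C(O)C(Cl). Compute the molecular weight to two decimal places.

137.61 g/mol

Atom tally by fragment:
  CH3 → C:1 H:3
  CH2 → C:1 H:2
  CH(NH2) → C:1 H:3 N:1
  CH(OH) → C:1 H:2 O:1
  CH2Cl → C:1 H:2 Cl:1
Element totals:
  C: 5
  H: 12
  Cl: 1
  N: 1
  O: 1
Molecular formula: C5H12ClNO.
  M = 5(12.011) + 12(1.008) + 35.45 + 14.007 + 15.999
    = 60.055 + 12.096 + 35.450 + 14.007 + 15.999 = 137.607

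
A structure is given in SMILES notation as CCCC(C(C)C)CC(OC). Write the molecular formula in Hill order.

C10H22O

Atom tally by fragment:
  CH3 → C:1 H:3
  CH2 → C:1 H:2
  CH2 → C:1 H:2
  CH(CH(CH3)2) → C:4 H:8
  CH2 → C:1 H:2
  CH2OCH3 → C:2 H:5 O:1
Element totals:
  C: 10
  H: 22
  O: 1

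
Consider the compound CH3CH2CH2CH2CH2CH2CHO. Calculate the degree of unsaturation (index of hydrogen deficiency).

1

Atom tally by fragment:
  CH3 → C:1 H:3
  CH2 → C:1 H:2
  CH2 → C:1 H:2
  CH2 → C:1 H:2
  CH2 → C:1 H:2
  CH2CHO → C:2 H:3 O:1
Element totals:
  C: 7
  H: 14
  O: 1
Molecular formula: C7H14O.
DoU = (2C + 2 + N − H − X) / 2 = (2·7 + 2 + 0 − 14 − 0) / 2 = 1.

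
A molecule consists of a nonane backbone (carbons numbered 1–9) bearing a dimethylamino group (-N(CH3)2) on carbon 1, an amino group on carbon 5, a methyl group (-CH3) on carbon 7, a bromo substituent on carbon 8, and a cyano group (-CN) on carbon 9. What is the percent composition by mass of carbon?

51.32%

Atom tally by fragment:
  (CH3)2NCH2 → C:3 H:8 N:1
  CH2 → C:1 H:2
  CH2 → C:1 H:2
  CH2 → C:1 H:2
  CH(NH2) → C:1 H:3 N:1
  CH2 → C:1 H:2
  CH(CH3) → C:2 H:4
  CH(Br) → C:1 H:1 Br:1
  CH2CN → C:2 H:2 N:1
Element totals:
  C: 13
  H: 26
  Br: 1
  N: 3
Molecular formula: C13H26BrN3.
Molar mass = 304.276 g/mol.
Mass from C: 13 × 12.011 = 156.143 g/mol.
%C = 156.143 / 304.276 × 100 = 51.32%.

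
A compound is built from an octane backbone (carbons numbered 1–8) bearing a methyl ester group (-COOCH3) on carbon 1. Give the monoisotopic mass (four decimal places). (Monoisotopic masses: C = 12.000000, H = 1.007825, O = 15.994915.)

172.1463

Atom tally by fragment:
  CH3OOCCH2 → C:3 H:5 O:2
  CH2 → C:1 H:2
  CH2 → C:1 H:2
  CH2 → C:1 H:2
  CH2 → C:1 H:2
  CH2 → C:1 H:2
  CH2 → C:1 H:2
  CH3 → C:1 H:3
Element totals:
  C: 10
  H: 20
  O: 2
Molecular formula: C10H20O2.
  M = 10(12.0) + 20(1.007825) + 2(15.994915)
    = 120.000000 + 20.156500 + 31.989830 = 172.146330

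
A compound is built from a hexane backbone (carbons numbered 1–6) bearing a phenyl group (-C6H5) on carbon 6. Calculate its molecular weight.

162.28 g/mol

Atom tally by fragment:
  CH3 → C:1 H:3
  CH2 → C:1 H:2
  CH2 → C:1 H:2
  CH2 → C:1 H:2
  CH2 → C:1 H:2
  CH2C6H5 → C:7 H:7
Element totals:
  C: 12
  H: 18
Molecular formula: C12H18.
  M = 12(12.011) + 18(1.008)
    = 144.132 + 18.144 = 162.276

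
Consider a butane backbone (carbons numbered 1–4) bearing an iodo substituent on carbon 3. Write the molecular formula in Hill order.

Atom tally by fragment:
  CH3 → C:1 H:3
  CH2 → C:1 H:2
  CH(I) → C:1 H:1 I:1
  CH3 → C:1 H:3
Element totals:
  C: 4
  H: 9
  I: 1

C4H9I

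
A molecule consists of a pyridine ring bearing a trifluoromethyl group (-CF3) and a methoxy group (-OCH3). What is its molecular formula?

C7H6F3NO

Atom tally by fragment:
  pyridine ring core → C:5 H:5 N:1
  (− 2 ring H displaced by substituents)
  + CF3 → C:1 F:3
  + OCH3 → C:1 H:3 O:1
Element totals:
  C: 7
  H: 6
  F: 3
  N: 1
  O: 1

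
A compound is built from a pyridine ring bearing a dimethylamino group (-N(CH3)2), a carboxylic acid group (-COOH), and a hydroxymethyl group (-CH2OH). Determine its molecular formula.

Atom tally by fragment:
  pyridine ring core → C:5 H:5 N:1
  (− 3 ring H displaced by substituents)
  + N(CH3)2 → N:1 C:2 H:6
  + COOH → C:1 H:1 O:2
  + CH2OH → C:1 H:3 O:1
Element totals:
  C: 9
  H: 12
  N: 2
  O: 3

C9H12N2O3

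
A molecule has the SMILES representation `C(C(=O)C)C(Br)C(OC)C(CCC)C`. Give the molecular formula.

C11H21BrO2

Atom tally by fragment:
  CH3COCH2 → C:3 H:5 O:1
  CH(Br) → C:1 H:1 Br:1
  CH(OCH3) → C:2 H:4 O:1
  CH(CH2CH2CH3) → C:4 H:8
  CH3 → C:1 H:3
Element totals:
  C: 11
  H: 21
  Br: 1
  O: 2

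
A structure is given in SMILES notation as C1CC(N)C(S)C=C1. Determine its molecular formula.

C6H11NS

Atom tally by fragment:
  cyclohexene ring core → C:6 H:10
  (− 2 ring H displaced by substituents)
  + NH2 → N:1 H:2
  + SH → S:1 H:1
Element totals:
  C: 6
  H: 11
  N: 1
  S: 1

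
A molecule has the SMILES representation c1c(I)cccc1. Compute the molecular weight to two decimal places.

204.01 g/mol

Atom tally by fragment:
  benzene ring core → C:6 H:6
  (− 1 ring H displaced by substituents)
  + I → I:1
Element totals:
  C: 6
  H: 5
  I: 1
Molecular formula: C6H5I.
  M = 6(12.011) + 5(1.008) + 126.904
    = 72.066 + 5.040 + 126.904 = 204.010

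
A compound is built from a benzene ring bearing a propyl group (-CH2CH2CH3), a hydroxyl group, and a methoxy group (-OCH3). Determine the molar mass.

Atom tally by fragment:
  benzene ring core → C:6 H:6
  (− 3 ring H displaced by substituents)
  + CH2CH2CH3 → C:3 H:7
  + OH → O:1 H:1
  + OCH3 → C:1 H:3 O:1
Element totals:
  C: 10
  H: 14
  O: 2
Molecular formula: C10H14O2.
  M = 10(12.011) + 14(1.008) + 2(15.999)
    = 120.110 + 14.112 + 31.998 = 166.220

166.22 g/mol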